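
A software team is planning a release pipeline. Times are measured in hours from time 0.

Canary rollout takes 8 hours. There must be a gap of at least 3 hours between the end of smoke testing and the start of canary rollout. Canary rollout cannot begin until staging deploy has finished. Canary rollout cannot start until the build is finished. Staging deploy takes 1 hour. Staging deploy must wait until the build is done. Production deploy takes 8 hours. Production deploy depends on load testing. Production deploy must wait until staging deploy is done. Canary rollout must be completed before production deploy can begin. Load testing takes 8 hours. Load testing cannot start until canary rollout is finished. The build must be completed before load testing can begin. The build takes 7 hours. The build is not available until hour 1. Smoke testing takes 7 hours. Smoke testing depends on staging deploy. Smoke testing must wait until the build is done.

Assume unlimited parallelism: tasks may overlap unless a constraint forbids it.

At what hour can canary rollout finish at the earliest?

27

After its own release at hour 1, the build can start at hour 1 and finishes at hour 8.
Staging deploy cannot begin until the build (finishes hour 8). It runs from hour 8 to 8 + 1 = hour 9.
Smoke testing needs all of staging deploy (finishes hour 9); the build (finishes hour 8). That puts its earliest start at hour 9; it finishes at 9 + 7 = hour 16.
Canary rollout has to wait for smoke testing (finishes hour 16, plus 3-hour gap → hour 19); staging deploy (finishes hour 9); the build (finishes hour 8). The latest of these is hour 19, so canary rollout runs hour 19 to 19 + 8 = hour 27.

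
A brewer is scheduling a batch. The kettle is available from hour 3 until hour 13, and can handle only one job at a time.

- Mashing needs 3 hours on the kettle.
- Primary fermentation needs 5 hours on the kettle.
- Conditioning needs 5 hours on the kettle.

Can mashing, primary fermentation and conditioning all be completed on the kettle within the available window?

No

The kettle window is 13 − 3 = 10 hours.
Running back to back, the jobs need 3 + 5 + 5 = 13 hours on the kettle.
Since 13 > 10, they cannot all fit.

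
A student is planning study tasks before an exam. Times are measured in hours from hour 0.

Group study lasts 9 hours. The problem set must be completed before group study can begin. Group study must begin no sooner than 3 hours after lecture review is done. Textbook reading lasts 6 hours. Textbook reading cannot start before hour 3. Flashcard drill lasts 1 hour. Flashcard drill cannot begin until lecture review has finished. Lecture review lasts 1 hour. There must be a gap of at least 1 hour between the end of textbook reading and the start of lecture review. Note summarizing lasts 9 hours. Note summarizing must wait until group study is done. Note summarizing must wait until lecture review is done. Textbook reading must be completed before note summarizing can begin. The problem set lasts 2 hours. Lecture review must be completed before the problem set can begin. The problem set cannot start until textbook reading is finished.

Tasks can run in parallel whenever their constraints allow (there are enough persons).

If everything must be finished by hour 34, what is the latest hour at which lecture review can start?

Note summarizing must finish by hour 34; it takes 9 hours, so it must start by 34 − 9 = hour 25.
Group study feeds into note summarizing (must start by hour 25); so group study must finish by hour 25 and therefore start by hour 16.
Since group study (must start by hour 16) depends on it, the problem set must finish by hour 16. Backing off its 2-hour duration gives a latest start of hour 14.
Flashcard drill has no dependents, so it just needs to finish by hour 34. Starting by 34 − 1 = hour 33 achieves that.
Lecture review feeds the problem set (must start by hour 14); flashcard drill (must start by hour 33); group study (must start by hour 16, minus 3-hour gap → hour 13); note summarizing (must start by hour 25). Taking the minimum, lecture review must finish by hour 13 and start by 13 − 1 = hour 12.

12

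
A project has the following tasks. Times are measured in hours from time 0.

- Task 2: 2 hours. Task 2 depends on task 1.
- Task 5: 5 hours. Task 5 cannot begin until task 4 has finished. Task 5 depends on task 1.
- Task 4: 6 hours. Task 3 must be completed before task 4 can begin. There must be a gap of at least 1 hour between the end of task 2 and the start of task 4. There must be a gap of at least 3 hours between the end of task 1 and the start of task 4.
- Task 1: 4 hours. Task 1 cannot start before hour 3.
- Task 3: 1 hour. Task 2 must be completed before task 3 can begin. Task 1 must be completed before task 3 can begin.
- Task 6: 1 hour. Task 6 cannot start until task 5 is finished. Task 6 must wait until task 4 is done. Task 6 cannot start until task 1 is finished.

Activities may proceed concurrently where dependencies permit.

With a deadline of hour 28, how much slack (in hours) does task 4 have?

Task 1 cannot begin until its own release at hour 3. It runs from hour 3 to 3 + 4 = hour 7.
Task 2 cannot begin until task 1 (finishes hour 7). It runs from hour 7 to 7 + 2 = hour 9.
Task 3 needs all of task 2 (finishes hour 9); task 1 (finishes hour 7). That puts its earliest start at hour 9; it finishes at 9 + 1 = hour 10.
Task 4 cannot start until task 3 (finishes hour 10); task 2 (finishes hour 9, plus 1-hour gap → hour 10); task 1 (finishes hour 7, plus 3-hour gap → hour 10). The controlling bound is hour 10, so task 4 finishes at 10 + 6 = hour 16.

Working backward from the deadline:
To finish by hour 28, task 6 (duration 1) must start no later than hour 27.
Since task 6 (must start by hour 27) depends on it, task 5 must finish by hour 27. Backing off its 5-hour duration gives a latest start of hour 22.
Task 4 must finish in time for task 5 (must start by hour 22); task 6 (must start by hour 27). The tightest is hour 22, so task 4 must start by 22 − 6 = hour 16.
So task 4 can start as early as hour 10 and as late as hour 16, giving 16 − 10 = 6 hours of slack.

6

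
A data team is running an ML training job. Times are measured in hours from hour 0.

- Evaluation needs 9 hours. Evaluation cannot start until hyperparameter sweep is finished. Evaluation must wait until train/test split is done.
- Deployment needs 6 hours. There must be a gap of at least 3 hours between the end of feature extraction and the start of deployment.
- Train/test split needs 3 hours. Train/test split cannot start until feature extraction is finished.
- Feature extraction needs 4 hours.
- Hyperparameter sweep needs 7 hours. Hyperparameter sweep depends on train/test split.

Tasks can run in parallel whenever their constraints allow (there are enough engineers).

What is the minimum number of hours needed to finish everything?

23

Nothing blocks feature extraction, so it runs from hour 0 to hour 4.
Deployment cannot begin until feature extraction (finishes hour 4, plus 3-hour gap → hour 7). It runs from hour 7 to 7 + 6 = hour 13.
Train/test split waits on feature extraction (finishes hour 4), so it starts at hour 4 and finishes at 4 + 3 = hour 7.
Hyperparameter sweep waits on train/test split (finishes hour 7), so it starts at hour 7 and finishes at 7 + 7 = hour 14.
Evaluation cannot start until hyperparameter sweep (finishes hour 14); train/test split (finishes hour 7). The controlling bound is hour 14, so evaluation finishes at 14 + 9 = hour 23.
All tasks are finished once the last one completes. Finish times: Feature extraction at 4, Train/test split at 7, Hyperparameter sweep at 14, Evaluation at 23, Deployment at 13. The latest is hour 23.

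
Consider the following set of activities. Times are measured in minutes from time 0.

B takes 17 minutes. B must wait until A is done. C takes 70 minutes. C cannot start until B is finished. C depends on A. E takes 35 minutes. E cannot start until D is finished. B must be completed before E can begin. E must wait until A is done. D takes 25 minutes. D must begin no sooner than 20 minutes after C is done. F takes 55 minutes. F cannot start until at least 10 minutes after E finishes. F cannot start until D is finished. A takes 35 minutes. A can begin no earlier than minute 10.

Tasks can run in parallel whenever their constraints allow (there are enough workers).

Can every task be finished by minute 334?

Yes

A cannot begin until its own release at minute 10. It runs from minute 10 to 10 + 35 = minute 45.
After A (finishes minute 45), B can start at minute 45 and finishes at minute 62.
C cannot start until B (finishes minute 62); A (finishes minute 45). The controlling bound is minute 62, so C finishes at 62 + 70 = minute 132.
D cannot begin until C (finishes minute 132, plus 20-minute gap → minute 152). It runs from minute 152 to 152 + 25 = minute 177.
E needs all of D (finishes minute 177); B (finishes minute 62); A (finishes minute 45). That puts its earliest start at minute 177; it finishes at 177 + 35 = minute 212.
For F: E (finishes minute 212, plus 10-minute gap → minute 222); D (finishes minute 177). Taking the maximum gives a start of minute 222, and it finishes at 222 + 55 = minute 277.
Every task is finished by minute 277, which is no later than the deadline of 334, so the schedule is feasible.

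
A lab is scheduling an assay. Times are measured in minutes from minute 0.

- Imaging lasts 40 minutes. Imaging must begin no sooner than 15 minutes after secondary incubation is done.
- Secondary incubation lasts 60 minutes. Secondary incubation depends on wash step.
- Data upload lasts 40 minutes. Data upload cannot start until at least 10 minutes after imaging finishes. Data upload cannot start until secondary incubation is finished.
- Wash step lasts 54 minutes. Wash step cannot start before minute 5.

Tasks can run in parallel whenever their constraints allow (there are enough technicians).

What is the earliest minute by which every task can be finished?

After its own release at minute 5, wash step can start at minute 5 and finishes at minute 59.
After wash step (finishes minute 59), secondary incubation can start at minute 59 and finishes at minute 119.
After secondary incubation (finishes minute 119, plus 15-minute gap → minute 134), imaging can start at minute 134 and finishes at minute 174.
For data upload: imaging (finishes minute 174, plus 10-minute gap → minute 184); secondary incubation (finishes minute 119). Taking the maximum gives a start of minute 184, and it finishes at 184 + 40 = minute 224.
All tasks are finished once the last one completes. Finish times: Wash step at 59, Secondary incubation at 119, Imaging at 174, Data upload at 224. The latest is minute 224.

224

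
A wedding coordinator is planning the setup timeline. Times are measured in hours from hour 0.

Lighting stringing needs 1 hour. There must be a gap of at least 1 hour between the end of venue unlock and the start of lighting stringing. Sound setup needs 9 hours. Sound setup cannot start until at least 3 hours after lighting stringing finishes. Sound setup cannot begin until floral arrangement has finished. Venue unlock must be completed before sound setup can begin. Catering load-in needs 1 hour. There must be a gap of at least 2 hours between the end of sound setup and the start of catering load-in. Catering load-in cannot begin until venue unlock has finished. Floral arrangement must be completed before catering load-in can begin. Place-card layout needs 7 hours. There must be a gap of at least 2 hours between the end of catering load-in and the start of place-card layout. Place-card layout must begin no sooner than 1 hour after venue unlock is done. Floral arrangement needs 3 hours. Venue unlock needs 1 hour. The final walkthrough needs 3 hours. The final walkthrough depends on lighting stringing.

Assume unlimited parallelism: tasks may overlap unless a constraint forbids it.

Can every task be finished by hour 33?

Yes

Nothing blocks floral arrangement, so it runs from hour 0 to hour 3.
Nothing blocks venue unlock, so it runs from hour 0 to hour 1.
After venue unlock (finishes hour 1, plus 1-hour gap → hour 2), lighting stringing can start at hour 2 and finishes at hour 3.
After lighting stringing (finishes hour 3), the final walkthrough can start at hour 3 and finishes at hour 6.
Sound setup has to wait for lighting stringing (finishes hour 3, plus 3-hour gap → hour 6); floral arrangement (finishes hour 3); venue unlock (finishes hour 1). The latest of these is hour 6, so sound setup runs hour 6 to 6 + 9 = hour 15.
For catering load-in: sound setup (finishes hour 15, plus 2-hour gap → hour 17); venue unlock (finishes hour 1); floral arrangement (finishes hour 3). Taking the maximum gives a start of hour 17, and it finishes at 17 + 1 = hour 18.
For place-card layout: catering load-in (finishes hour 18, plus 2-hour gap → hour 20); venue unlock (finishes hour 1, plus 1-hour gap → hour 2). Taking the maximum gives a start of hour 20, and it finishes at 20 + 7 = hour 27.
Every task is finished by hour 27, which is no later than the deadline of 33, so the schedule is feasible.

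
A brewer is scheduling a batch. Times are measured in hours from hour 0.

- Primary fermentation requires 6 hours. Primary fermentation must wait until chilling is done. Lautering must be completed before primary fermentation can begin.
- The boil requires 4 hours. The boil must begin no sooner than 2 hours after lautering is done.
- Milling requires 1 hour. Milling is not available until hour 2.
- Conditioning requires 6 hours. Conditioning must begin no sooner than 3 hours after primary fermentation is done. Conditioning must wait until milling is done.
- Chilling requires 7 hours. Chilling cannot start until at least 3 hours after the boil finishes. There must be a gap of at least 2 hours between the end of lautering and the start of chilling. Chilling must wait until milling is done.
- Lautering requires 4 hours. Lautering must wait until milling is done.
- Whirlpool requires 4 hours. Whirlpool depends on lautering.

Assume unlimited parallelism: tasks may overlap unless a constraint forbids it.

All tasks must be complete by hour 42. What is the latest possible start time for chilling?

To finish by hour 42, conditioning (duration 6) must start no later than hour 36.
Primary fermentation feeds into conditioning (must start by hour 36, minus 3-hour gap → hour 33); so primary fermentation must finish by hour 33 and therefore start by hour 27.
Chilling has to be done before primary fermentation (must start by hour 27). That means finishing by hour 27, i.e. starting by 27 − 7 = hour 20.

20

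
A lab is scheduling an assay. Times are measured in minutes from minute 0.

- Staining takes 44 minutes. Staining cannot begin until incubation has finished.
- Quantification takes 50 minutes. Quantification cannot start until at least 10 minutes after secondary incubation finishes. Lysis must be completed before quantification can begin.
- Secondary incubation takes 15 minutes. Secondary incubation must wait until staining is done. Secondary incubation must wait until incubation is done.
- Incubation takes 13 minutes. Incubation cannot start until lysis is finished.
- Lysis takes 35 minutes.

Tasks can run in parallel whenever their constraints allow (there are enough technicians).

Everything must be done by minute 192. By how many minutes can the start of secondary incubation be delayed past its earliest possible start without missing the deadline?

25

Lysis can start immediately at minute 0; it finishes at minute 35.
After lysis (finishes minute 35), incubation can start at minute 35 and finishes at minute 48.
Staining cannot begin until incubation (finishes minute 48). It runs from minute 48 to 48 + 44 = minute 92.
Secondary incubation has to wait for staining (finishes minute 92); incubation (finishes minute 48). The latest of these is minute 92, so secondary incubation runs minute 92 to 92 + 15 = minute 107.

Working backward from the deadline:
Quantification has no dependents, so it just needs to finish by minute 192. Starting by 192 − 50 = minute 142 achieves that.
Secondary incubation must finish before quantification (must start by minute 142, minus 10-minute gap → minute 132). With a 15-minute duration, secondary incubation must start by 132 − 15 = minute 117.
So secondary incubation can start as early as minute 92 and as late as minute 117, giving 117 − 92 = 25 minutes of slack.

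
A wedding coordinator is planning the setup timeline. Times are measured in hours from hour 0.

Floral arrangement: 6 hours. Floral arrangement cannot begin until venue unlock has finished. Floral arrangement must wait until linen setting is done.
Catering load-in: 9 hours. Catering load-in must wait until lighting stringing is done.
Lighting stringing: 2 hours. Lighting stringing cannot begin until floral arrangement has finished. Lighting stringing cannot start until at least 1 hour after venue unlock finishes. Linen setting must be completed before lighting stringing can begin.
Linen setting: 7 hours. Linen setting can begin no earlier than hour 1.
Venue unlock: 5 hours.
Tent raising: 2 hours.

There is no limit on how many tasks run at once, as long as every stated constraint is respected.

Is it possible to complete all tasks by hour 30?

After its own release at hour 1, linen setting can start at hour 1 and finishes at hour 8.
Nothing blocks tent raising, so it runs from hour 0 to hour 2.
Venue unlock has no prerequisites, so it starts at hour 0 and finishes at hour 5.
Floral arrangement needs all of venue unlock (finishes hour 5); linen setting (finishes hour 8). That puts its earliest start at hour 8; it finishes at 8 + 6 = hour 14.
Lighting stringing cannot start until floral arrangement (finishes hour 14); venue unlock (finishes hour 5, plus 1-hour gap → hour 6); linen setting (finishes hour 8). The controlling bound is hour 14, so lighting stringing finishes at 14 + 2 = hour 16.
Catering load-in cannot begin until lighting stringing (finishes hour 16). It runs from hour 16 to 16 + 9 = hour 25.
Every task is finished by hour 25, which is no later than the deadline of 30, so the schedule is feasible.

Yes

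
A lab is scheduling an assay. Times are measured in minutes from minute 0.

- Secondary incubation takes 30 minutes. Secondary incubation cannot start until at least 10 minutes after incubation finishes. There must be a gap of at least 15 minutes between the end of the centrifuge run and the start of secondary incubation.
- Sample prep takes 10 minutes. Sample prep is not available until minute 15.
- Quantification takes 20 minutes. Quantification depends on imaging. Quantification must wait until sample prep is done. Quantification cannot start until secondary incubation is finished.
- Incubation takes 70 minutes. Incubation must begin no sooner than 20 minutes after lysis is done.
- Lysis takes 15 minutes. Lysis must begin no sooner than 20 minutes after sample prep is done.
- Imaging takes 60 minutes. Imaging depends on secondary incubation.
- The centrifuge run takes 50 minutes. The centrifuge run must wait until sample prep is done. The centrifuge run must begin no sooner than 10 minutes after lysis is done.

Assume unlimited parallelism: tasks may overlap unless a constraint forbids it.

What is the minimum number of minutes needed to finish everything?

270

After its own release at minute 15, sample prep can start at minute 15 and finishes at minute 25.
Lysis waits on sample prep (finishes minute 25, plus 20-minute gap → minute 45), so it starts at minute 45 and finishes at 45 + 15 = minute 60.
The centrifuge run cannot start until sample prep (finishes minute 25); lysis (finishes minute 60, plus 10-minute gap → minute 70). The controlling bound is minute 70, so the centrifuge run finishes at 70 + 50 = minute 120.
After lysis (finishes minute 60, plus 20-minute gap → minute 80), incubation can start at minute 80 and finishes at minute 150.
Secondary incubation has to wait for incubation (finishes minute 150, plus 10-minute gap → minute 160); the centrifuge run (finishes minute 120, plus 15-minute gap → minute 135). The latest of these is minute 160, so secondary incubation runs minute 160 to 160 + 30 = minute 190.
Imaging cannot begin until secondary incubation (finishes minute 190). It runs from minute 190 to 190 + 60 = minute 250.
Quantification has to wait for imaging (finishes minute 250); sample prep (finishes minute 25); secondary incubation (finishes minute 190). The latest of these is minute 250, so quantification runs minute 250 to 250 + 20 = minute 270.
All tasks are finished once the last one completes. Finish times: Sample prep at 25, Lysis at 60, Incubation at 150, The centrifuge run at 120, Secondary incubation at 190, Imaging at 250, Quantification at 270. The latest is minute 270.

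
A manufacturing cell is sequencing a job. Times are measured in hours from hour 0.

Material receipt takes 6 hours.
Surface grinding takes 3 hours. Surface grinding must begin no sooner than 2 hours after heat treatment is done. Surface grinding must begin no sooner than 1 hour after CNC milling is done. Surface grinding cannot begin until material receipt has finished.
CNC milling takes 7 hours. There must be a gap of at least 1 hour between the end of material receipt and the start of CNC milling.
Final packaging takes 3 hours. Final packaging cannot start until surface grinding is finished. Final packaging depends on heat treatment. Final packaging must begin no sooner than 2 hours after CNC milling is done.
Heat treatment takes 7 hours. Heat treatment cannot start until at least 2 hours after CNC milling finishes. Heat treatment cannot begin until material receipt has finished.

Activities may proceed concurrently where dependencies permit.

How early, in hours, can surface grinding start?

25

Nothing blocks material receipt, so it runs from hour 0 to hour 6.
CNC milling cannot begin until material receipt (finishes hour 6, plus 1-hour gap → hour 7). It runs from hour 7 to 7 + 7 = hour 14.
Heat treatment has to wait for CNC milling (finishes hour 14, plus 2-hour gap → hour 16); material receipt (finishes hour 6). The latest of these is hour 16, so heat treatment runs hour 16 to 16 + 7 = hour 23.
Surface grinding waits on heat treatment (finishes hour 23, plus 2-hour gap → hour 25); CNC milling (finishes hour 14, plus 1-hour gap → hour 15); material receipt (finishes hour 6). The latest of these is hour 25, which is the earliest surface grinding can start.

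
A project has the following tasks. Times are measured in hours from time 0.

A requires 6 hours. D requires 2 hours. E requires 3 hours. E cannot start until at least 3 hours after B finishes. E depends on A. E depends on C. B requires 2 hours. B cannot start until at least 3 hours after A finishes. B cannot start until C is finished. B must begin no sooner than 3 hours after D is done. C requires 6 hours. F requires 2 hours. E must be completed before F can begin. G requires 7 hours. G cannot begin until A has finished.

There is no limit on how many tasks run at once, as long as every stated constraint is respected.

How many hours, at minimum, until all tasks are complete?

D has no prerequisites, so it starts at hour 0 and finishes at hour 2.
C can start immediately at hour 0; it finishes at hour 6.
A can start immediately at hour 0; it finishes at hour 6.
G waits on A (finishes hour 6), so it starts at hour 6 and finishes at 6 + 7 = hour 13.
B cannot start until A (finishes hour 6, plus 3-hour gap → hour 9); C (finishes hour 6); D (finishes hour 2, plus 3-hour gap → hour 5). The controlling bound is hour 9, so B finishes at 9 + 2 = hour 11.
E cannot start until B (finishes hour 11, plus 3-hour gap → hour 14); A (finishes hour 6); C (finishes hour 6). The controlling bound is hour 14, so E finishes at 14 + 3 = hour 17.
F waits on E (finishes hour 17), so it starts at hour 17 and finishes at 17 + 2 = hour 19.
All tasks are finished once the last one completes. Finish times: A at 6, B at 11, C at 6, D at 2, E at 17, F at 19, G at 13. The latest is hour 19.

19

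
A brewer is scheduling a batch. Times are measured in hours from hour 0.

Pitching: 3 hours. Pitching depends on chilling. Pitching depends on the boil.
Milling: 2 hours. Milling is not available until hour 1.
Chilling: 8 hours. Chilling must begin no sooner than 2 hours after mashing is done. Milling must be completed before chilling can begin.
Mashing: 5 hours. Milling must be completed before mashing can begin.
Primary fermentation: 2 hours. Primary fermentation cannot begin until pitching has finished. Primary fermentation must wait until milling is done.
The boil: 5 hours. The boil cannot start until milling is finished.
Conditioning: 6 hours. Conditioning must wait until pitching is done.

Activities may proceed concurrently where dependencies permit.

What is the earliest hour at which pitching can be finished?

21

After its own release at hour 1, milling can start at hour 1 and finishes at hour 3.
The boil waits on milling (finishes hour 3), so it starts at hour 3 and finishes at 3 + 5 = hour 8.
Mashing cannot begin until milling (finishes hour 3). It runs from hour 3 to 3 + 5 = hour 8.
Chilling has to wait for mashing (finishes hour 8, plus 2-hour gap → hour 10); milling (finishes hour 3). The latest of these is hour 10, so chilling runs hour 10 to 10 + 8 = hour 18.
Pitching has to wait for chilling (finishes hour 18); the boil (finishes hour 8). The latest of these is hour 18, so pitching runs hour 18 to 18 + 3 = hour 21.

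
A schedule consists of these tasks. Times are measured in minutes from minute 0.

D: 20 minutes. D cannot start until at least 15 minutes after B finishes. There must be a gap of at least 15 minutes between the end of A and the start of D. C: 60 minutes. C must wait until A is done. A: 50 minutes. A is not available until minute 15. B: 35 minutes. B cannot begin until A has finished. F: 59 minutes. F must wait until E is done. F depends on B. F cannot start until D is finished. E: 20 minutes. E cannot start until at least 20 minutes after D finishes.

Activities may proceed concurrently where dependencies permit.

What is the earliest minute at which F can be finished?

234

After its own release at minute 15, A can start at minute 15 and finishes at minute 65.
B cannot begin until A (finishes minute 65). It runs from minute 65 to 65 + 35 = minute 100.
D cannot start until B (finishes minute 100, plus 15-minute gap → minute 115); A (finishes minute 65, plus 15-minute gap → minute 80). The controlling bound is minute 115, so D finishes at 115 + 20 = minute 135.
E waits on D (finishes minute 135, plus 20-minute gap → minute 155), so it starts at minute 155 and finishes at 155 + 20 = minute 175.
F cannot start until E (finishes minute 175); B (finishes minute 100); D (finishes minute 135). The controlling bound is minute 175, so F finishes at 175 + 59 = minute 234.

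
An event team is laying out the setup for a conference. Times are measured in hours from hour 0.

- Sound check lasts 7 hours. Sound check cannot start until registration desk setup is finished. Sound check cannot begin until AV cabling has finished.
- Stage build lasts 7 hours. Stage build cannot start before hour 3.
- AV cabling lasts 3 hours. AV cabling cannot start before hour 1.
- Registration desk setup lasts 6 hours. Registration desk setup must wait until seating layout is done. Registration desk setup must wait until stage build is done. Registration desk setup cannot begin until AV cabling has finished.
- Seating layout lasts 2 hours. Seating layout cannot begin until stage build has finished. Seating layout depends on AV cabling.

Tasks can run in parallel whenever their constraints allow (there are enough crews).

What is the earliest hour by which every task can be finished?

After its own release at hour 1, AV cabling can start at hour 1 and finishes at hour 4.
After its own release at hour 3, stage build can start at hour 3 and finishes at hour 10.
Seating layout cannot start until stage build (finishes hour 10); AV cabling (finishes hour 4). The controlling bound is hour 10, so seating layout finishes at 10 + 2 = hour 12.
Registration desk setup cannot start until seating layout (finishes hour 12); stage build (finishes hour 10); AV cabling (finishes hour 4). The controlling bound is hour 12, so registration desk setup finishes at 12 + 6 = hour 18.
Sound check has to wait for registration desk setup (finishes hour 18); AV cabling (finishes hour 4). The latest of these is hour 18, so sound check runs hour 18 to 18 + 7 = hour 25.
All tasks are finished once the last one completes. Finish times: Stage build at 10, AV cabling at 4, Seating layout at 12, Registration desk setup at 18, Sound check at 25. The latest is hour 25.

25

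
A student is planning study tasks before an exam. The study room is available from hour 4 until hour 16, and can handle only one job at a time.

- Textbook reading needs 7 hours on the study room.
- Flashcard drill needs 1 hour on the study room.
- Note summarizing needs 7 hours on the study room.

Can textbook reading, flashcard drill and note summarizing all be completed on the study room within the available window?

No

The study room window is 16 − 4 = 12 hours.
Running back to back, the jobs need 7 + 1 + 7 = 15 hours on the study room.
Since 15 > 12, they cannot all fit.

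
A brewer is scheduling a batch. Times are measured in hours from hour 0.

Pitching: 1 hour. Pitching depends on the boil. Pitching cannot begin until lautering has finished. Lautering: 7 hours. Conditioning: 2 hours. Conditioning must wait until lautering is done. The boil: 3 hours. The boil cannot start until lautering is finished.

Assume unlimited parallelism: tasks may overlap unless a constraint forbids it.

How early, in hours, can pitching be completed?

11

Lautering has no prerequisites, so it starts at hour 0 and finishes at hour 7.
The boil cannot begin until lautering (finishes hour 7). It runs from hour 7 to 7 + 3 = hour 10.
Pitching has to wait for the boil (finishes hour 10); lautering (finishes hour 7). The latest of these is hour 10, so pitching runs hour 10 to 10 + 1 = hour 11.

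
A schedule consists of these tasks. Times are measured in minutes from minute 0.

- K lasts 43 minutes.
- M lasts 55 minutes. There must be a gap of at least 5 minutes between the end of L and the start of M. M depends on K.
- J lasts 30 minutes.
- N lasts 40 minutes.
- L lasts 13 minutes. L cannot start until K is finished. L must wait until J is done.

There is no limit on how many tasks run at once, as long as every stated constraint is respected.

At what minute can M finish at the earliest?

Nothing blocks K, so it runs from minute 0 to minute 43.
J has no prerequisites, so it starts at minute 0 and finishes at minute 30.
For L: K (finishes minute 43); J (finishes minute 30). Taking the maximum gives a start of minute 43, and it finishes at 43 + 13 = minute 56.
For M: L (finishes minute 56, plus 5-minute gap → minute 61); K (finishes minute 43). Taking the maximum gives a start of minute 61, and it finishes at 61 + 55 = minute 116.

116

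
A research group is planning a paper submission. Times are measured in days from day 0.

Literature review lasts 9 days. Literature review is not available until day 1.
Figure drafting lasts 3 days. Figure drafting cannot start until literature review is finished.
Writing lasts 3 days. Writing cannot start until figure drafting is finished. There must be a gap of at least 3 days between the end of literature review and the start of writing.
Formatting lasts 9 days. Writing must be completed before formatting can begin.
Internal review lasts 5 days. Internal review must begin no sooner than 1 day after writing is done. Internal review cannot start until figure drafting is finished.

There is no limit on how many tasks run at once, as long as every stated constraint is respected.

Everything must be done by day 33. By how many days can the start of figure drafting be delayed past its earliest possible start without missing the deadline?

Literature review waits on its own release at day 1, so it starts at day 1 and finishes at 1 + 9 = day 10.
After literature review (finishes day 10), figure drafting can start at day 10 and finishes at day 13.

Working backward from the deadline:
Internal review must finish by day 33; it takes 5 days, so it must start by 33 − 5 = day 28.
Formatting must finish by day 33; it takes 9 days, so it must start by 33 − 9 = day 24.
For writing: internal review (must start by day 28, minus 1-day gap → day 27); formatting (must start by day 24). The most restrictive is day 24; with a 3-day duration, writing must start by day 21.
For figure drafting: writing (must start by day 21); internal review (must start by day 28). The most restrictive is day 21; with a 3-day duration, figure drafting must start by day 18.
So figure drafting can start as early as day 10 and as late as day 18, giving 18 − 10 = 8 days of slack.

8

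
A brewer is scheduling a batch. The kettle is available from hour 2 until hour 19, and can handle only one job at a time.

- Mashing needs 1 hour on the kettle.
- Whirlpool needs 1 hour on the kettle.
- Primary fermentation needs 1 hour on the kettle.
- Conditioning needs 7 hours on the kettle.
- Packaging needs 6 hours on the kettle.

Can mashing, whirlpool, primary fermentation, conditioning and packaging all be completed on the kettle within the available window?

The kettle window is 19 − 2 = 17 hours.
Running back to back, the jobs need 1 + 1 + 1 + 7 + 6 = 16 hours on the kettle.
Since 16 ≤ 17, they fit within the window.

Yes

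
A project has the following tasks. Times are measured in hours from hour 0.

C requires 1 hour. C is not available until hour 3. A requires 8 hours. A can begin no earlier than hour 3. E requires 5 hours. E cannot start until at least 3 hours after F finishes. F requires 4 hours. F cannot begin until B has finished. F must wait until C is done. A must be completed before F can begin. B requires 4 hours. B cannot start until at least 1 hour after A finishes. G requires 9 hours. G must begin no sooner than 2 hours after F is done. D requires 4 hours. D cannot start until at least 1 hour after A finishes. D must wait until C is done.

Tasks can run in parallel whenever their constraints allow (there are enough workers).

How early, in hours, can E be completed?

28

After its own release at hour 3, C can start at hour 3 and finishes at hour 4.
A cannot begin until its own release at hour 3. It runs from hour 3 to 3 + 8 = hour 11.
After A (finishes hour 11, plus 1-hour gap → hour 12), B can start at hour 12 and finishes at hour 16.
F has to wait for B (finishes hour 16); C (finishes hour 4); A (finishes hour 11). The latest of these is hour 16, so F runs hour 16 to 16 + 4 = hour 20.
After F (finishes hour 20, plus 3-hour gap → hour 23), E can start at hour 23 and finishes at hour 28.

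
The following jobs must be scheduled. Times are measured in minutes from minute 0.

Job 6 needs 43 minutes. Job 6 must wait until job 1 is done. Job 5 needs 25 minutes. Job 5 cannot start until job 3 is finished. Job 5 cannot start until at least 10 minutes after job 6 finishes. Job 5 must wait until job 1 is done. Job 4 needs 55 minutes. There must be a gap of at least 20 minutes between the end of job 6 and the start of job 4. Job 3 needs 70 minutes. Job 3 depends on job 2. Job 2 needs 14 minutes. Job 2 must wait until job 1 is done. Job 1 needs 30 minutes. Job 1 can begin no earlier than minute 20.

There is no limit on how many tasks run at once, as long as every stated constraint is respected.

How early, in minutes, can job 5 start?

134

Job 1 cannot begin until its own release at minute 20. It runs from minute 20 to 20 + 30 = minute 50.
After job 1 (finishes minute 50), job 6 can start at minute 50 and finishes at minute 93.
Job 2 cannot begin until job 1 (finishes minute 50). It runs from minute 50 to 50 + 14 = minute 64.
After job 2 (finishes minute 64), job 3 can start at minute 64 and finishes at minute 134.
Job 5 waits on job 3 (finishes minute 134); job 6 (finishes minute 93, plus 10-minute gap → minute 103); job 1 (finishes minute 50). The latest of these is minute 134, which is the earliest job 5 can start.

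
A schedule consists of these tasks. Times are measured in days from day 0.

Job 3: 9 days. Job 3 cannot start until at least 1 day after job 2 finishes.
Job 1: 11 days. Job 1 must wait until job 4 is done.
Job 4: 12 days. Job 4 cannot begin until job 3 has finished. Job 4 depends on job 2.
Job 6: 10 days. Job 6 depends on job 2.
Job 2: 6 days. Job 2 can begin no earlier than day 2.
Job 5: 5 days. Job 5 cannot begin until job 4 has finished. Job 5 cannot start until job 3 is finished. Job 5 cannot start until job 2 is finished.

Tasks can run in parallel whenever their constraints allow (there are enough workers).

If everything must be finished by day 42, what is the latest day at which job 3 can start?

Job 1 must finish by day 42; it takes 11 days, so it must start by 42 − 11 = day 31.
Nothing follows job 5; the deadline of day 42 is its only limit. It must start by 42 − 5 = day 37.
Job 4 must finish in time for job 1 (must start by day 31); job 5 (must start by day 37). The tightest is day 31, so job 4 must start by 31 − 12 = day 19.
Job 3 must finish in time for job 4 (must start by day 19); job 5 (must start by day 37). The tightest is day 19, so job 3 must start by 19 − 9 = day 10.

10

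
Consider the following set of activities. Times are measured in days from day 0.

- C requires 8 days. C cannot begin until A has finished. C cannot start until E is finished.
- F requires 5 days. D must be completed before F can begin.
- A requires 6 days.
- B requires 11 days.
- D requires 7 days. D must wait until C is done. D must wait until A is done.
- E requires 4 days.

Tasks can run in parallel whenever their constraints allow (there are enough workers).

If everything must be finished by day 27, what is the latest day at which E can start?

F has no dependents, so it just needs to finish by day 27. Starting by 27 − 5 = day 22 achieves that.
D must finish before F (must start by day 22). With a 7-day duration, D must start by 22 − 7 = day 15.
C feeds into D (must start by day 15); so C must finish by day 15 and therefore start by day 7.
E must finish before C (must start by day 7). With a 4-day duration, E must start by 7 − 4 = day 3.

3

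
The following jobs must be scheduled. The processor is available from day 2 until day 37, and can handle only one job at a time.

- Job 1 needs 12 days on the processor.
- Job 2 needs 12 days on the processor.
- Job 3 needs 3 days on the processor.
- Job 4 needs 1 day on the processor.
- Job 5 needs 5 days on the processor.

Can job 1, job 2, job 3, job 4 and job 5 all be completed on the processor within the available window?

The processor window is 37 − 2 = 35 days.
Running back to back, the jobs need 12 + 12 + 3 + 1 + 5 = 33 days on the processor.
Since 33 ≤ 35, they fit within the window.

Yes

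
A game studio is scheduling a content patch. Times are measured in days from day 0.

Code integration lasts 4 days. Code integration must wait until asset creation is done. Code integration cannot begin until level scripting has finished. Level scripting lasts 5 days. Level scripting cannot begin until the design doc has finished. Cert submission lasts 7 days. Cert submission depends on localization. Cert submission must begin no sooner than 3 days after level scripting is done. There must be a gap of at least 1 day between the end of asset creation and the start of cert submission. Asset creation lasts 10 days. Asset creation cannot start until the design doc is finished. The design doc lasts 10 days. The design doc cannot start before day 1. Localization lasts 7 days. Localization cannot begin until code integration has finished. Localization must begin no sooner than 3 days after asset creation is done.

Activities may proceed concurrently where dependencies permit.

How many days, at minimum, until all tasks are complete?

39

The design doc waits on its own release at day 1, so it starts at day 1 and finishes at 1 + 10 = day 11.
Level scripting waits on the design doc (finishes day 11), so it starts at day 11 and finishes at 11 + 5 = day 16.
Asset creation waits on the design doc (finishes day 11), so it starts at day 11 and finishes at 11 + 10 = day 21.
Code integration needs all of asset creation (finishes day 21); level scripting (finishes day 16). That puts its earliest start at day 21; it finishes at 21 + 4 = day 25.
Localization cannot start until code integration (finishes day 25); asset creation (finishes day 21, plus 3-day gap → day 24). The controlling bound is day 25, so localization finishes at 25 + 7 = day 32.
Cert submission cannot start until localization (finishes day 32); level scripting (finishes day 16, plus 3-day gap → day 19); asset creation (finishes day 21, plus 1-day gap → day 22). The controlling bound is day 32, so cert submission finishes at 32 + 7 = day 39.
All tasks are finished once the last one completes. Finish times: The design doc at 11, Asset creation at 21, Level scripting at 16, Code integration at 25, Localization at 32, Cert submission at 39. The latest is day 39.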